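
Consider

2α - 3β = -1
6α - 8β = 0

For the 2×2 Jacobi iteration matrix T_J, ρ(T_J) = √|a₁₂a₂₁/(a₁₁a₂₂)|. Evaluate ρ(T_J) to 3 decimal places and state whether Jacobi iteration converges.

1.061

a₁₂a₂₁/(a₁₁a₂₂) = (-3)·(6) / ((2)·(-8)) = 1.125000
ρ = √|1.125000| = √1.125000 = 1.061
ρ > 1, so Jacobi diverges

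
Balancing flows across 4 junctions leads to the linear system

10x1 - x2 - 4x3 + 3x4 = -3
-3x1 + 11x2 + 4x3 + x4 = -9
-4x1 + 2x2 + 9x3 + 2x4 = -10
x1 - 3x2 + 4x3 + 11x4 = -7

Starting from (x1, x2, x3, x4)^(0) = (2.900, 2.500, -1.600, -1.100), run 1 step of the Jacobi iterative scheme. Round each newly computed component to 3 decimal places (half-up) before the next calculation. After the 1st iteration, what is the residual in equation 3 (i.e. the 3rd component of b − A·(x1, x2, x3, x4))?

Iteration 1:
  x1 = (-3 - (-1)·2.500 - (-4)·-1.600 - (3)·-1.100) / (10) = -0.360
  x2 = (-9 - (-3)·2.900 - (4)·-1.600 - (1)·-1.100) / (11) = 0.655
  x3 = (-10 - (-4)·2.900 - (2)·2.500 - (2)·-1.100) / (9) = -0.133
  x4 = (-7 - (1)·2.900 - (-3)·2.500 - (4)·-1.600) / (11) = 0.364
Residual b − A·x = (-0.369, -17.117, -12.281, -8.147)

-12.281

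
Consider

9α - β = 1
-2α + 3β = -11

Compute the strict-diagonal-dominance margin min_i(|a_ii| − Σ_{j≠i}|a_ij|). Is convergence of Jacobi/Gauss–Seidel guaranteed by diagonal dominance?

1

row 1: |9| − (1) = 8
row 2: |3| − (2) = 1
minimum over rows = 1 → strictly diagonally dominant (convergence guaranteed)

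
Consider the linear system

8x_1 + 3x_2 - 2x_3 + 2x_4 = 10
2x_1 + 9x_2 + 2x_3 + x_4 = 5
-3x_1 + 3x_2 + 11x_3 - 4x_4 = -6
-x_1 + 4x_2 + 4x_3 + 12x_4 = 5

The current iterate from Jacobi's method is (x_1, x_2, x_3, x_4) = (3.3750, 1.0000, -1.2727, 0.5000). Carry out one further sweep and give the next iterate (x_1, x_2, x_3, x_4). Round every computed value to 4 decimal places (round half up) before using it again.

(0.4318, 0.0328, 0.2841, 0.7888)

One sweep:
  x_1 = (10 - (3)·1.0000 - (-2)·-1.2727 - (2)·0.5000) / (8) = 0.4318
  x_2 = (5 - (2)·3.3750 - (2)·-1.2727 - (1)·0.5000) / (9) = 0.0328
  x_3 = (-6 - (-3)·3.3750 - (3)·1.0000 - (-4)·0.5000) / (11) = 0.2841
  x_4 = (5 - (-1)·3.3750 - (4)·1.0000 - (4)·-1.2727) / (12) = 0.7888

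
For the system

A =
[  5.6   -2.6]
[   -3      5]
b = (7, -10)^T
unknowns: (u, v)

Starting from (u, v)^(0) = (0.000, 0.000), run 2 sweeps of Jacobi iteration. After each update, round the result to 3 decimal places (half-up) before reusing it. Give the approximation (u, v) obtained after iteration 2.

Iteration 1:
  u = (7 - (-2.6)·0.000) / (5.6) = 1.250
  v = (-10 - (-3)·0.000) / (5) = -2.000
Iteration 2:
  u = (7 - (-2.6)·-2.000) / (5.6) = 0.321
  v = (-10 - (-3)·1.250) / (5) = -1.250

(0.321, -1.250)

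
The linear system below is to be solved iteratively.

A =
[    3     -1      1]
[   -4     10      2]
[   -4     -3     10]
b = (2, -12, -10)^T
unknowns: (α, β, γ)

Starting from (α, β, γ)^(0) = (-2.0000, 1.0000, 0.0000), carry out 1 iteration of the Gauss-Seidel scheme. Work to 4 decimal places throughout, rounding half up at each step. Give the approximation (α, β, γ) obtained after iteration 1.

(1.0000, -0.8000, -0.8400)

Iteration 1:
  α = (2 - (-1)·1.0000 - (1)·0.0000) / (3) = 1.0000
  β = (-12 - (-4)·1.0000 - (2)·0.0000) / (10) = -0.8000
  γ = (-10 - (-4)·1.0000 - (-3)·-0.8000) / (10) = -0.8400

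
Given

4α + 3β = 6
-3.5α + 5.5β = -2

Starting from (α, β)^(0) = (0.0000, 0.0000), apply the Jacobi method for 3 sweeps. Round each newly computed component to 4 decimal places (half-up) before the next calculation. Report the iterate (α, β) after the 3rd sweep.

(1.0568, 0.7644)

Iteration 1:
  α = (6 - (3)·0.0000) / (4) = 1.5000
  β = (-2 - (-3.5)·0.0000) / (5.5) = -0.3636
Iteration 2:
  α = (6 - (3)·-0.3636) / (4) = 1.7727
  β = (-2 - (-3.5)·1.5000) / (5.5) = 0.5909
Iteration 3:
  α = (6 - (3)·0.5909) / (4) = 1.0568
  β = (-2 - (-3.5)·1.7727) / (5.5) = 0.7644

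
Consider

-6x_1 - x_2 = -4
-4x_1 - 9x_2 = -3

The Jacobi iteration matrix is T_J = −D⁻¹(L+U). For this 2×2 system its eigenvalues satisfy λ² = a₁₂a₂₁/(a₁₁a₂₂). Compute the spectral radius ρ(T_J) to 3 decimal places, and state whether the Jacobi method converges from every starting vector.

a₁₂a₂₁/(a₁₁a₂₂) = (-1)·(-4) / ((-6)·(-9)) = 0.074074
ρ = √|0.074074| = √0.074074 = 0.272
ρ < 1, so Jacobi converges

0.272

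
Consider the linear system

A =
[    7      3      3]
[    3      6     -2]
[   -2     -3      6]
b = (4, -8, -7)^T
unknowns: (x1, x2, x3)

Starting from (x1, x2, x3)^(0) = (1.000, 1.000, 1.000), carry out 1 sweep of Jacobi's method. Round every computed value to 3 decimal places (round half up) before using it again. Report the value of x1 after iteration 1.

-0.286

Iteration 1:
  x1 = (4 - (3)·1.000 - (3)·1.000) / (7) = -0.286
  x2 = (-8 - (3)·1.000 - (-2)·1.000) / (6) = -1.500
  x3 = (-7 - (-2)·1.000 - (-3)·1.000) / (6) = -0.333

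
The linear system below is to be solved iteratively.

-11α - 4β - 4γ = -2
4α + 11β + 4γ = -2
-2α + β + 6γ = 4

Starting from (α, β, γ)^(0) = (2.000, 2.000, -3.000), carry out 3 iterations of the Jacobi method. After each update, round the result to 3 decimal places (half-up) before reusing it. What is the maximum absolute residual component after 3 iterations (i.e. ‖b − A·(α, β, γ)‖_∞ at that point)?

Iteration 1:
  α = (-2 - (-4)·2.000 - (-4)·-3.000) / (-11) = 0.545
  β = (-2 - (4)·2.000 - (4)·-3.000) / (11) = 0.182
  γ = (4 - (-2)·2.000 - (1)·2.000) / (6) = 1.000
Iteration 2:
  α = (-2 - (-4)·0.182 - (-4)·1.000) / (-11) = -0.248
  β = (-2 - (4)·0.545 - (4)·1.000) / (11) = -0.744
  γ = (4 - (-2)·0.545 - (1)·0.182) / (6) = 0.818
Iteration 3:
  α = (-2 - (-4)·-0.744 - (-4)·0.818) / (-11) = 0.155
  β = (-2 - (4)·-0.248 - (4)·0.818) / (11) = -0.389
  γ = (4 - (-2)·-0.248 - (1)·-0.744) / (6) = 0.708
Residual b − A·x = (0.981, -1.173, 0.451); ∞-norm = 1.173

1.173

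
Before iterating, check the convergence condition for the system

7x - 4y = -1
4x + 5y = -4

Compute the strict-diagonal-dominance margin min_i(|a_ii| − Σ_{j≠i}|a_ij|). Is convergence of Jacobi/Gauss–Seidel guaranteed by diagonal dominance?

1

row 1: |7| − (4) = 3
row 2: |5| − (4) = 1
minimum over rows = 1 → strictly diagonally dominant (convergence guaranteed)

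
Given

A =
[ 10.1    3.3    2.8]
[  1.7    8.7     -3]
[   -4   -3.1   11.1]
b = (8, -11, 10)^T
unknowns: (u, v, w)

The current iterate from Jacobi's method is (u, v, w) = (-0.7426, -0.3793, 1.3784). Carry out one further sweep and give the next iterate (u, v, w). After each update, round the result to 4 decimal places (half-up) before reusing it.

One sweep:
  u = (8 - (3.3)·-0.3793 - (2.8)·1.3784) / (10.1) = 0.5339
  v = (-11 - (1.7)·-0.7426 - (-3)·1.3784) / (8.7) = -0.6440
  w = (10 - (-4)·-0.7426 - (-3.1)·-0.3793) / (11.1) = 0.5274

(0.5339, -0.6440, 0.5274)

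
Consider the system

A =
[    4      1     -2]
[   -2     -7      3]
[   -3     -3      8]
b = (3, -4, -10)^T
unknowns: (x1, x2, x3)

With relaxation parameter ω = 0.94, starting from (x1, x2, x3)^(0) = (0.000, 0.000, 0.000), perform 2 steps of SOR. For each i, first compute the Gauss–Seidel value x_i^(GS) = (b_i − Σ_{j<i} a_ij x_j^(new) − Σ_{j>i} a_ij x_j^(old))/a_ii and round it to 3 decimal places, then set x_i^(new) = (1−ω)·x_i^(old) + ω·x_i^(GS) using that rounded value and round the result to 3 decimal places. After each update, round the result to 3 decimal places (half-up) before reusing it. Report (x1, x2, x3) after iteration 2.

Iteration 1:
  x1: GS value = (3 - (1)·0.000 - (-2)·0.000) / (4) = 0.750;  x1 ← (1−ω)·0.000 + ω·0.750 = 0.705
  x2: GS value = (-4 - (-2)·0.705 - (3)·0.000) / (-7) = 0.370;  x2 ← (1−ω)·0.000 + ω·0.370 = 0.348
  x3: GS value = (-10 - (-3)·0.705 - (-3)·0.348) / (8) = -0.855;  x3 ← (1−ω)·0.000 + ω·-0.855 = -0.804
Iteration 2:
  x1: GS value = (3 - (1)·0.348 - (-2)·-0.804) / (4) = 0.261;  x1 ← (1−ω)·0.705 + ω·0.261 = 0.288
  x2: GS value = (-4 - (-2)·0.288 - (3)·-0.804) / (-7) = 0.145;  x2 ← (1−ω)·0.348 + ω·0.145 = 0.157
  x3: GS value = (-10 - (-3)·0.288 - (-3)·0.157) / (8) = -1.083;  x3 ← (1−ω)·-0.804 + ω·-1.083 = -1.066

(0.288, 0.157, -1.066)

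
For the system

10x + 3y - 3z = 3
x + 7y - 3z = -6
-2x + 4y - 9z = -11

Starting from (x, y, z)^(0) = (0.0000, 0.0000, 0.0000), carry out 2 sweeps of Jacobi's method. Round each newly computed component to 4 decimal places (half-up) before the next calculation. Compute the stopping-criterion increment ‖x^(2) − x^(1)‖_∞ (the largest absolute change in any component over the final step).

Iteration 1:
  x = (3 - (3)·0.0000 - (-3)·0.0000) / (10) = 0.3000
  y = (-6 - (1)·0.0000 - (-3)·0.0000) / (7) = -0.8571
  z = (-11 - (-2)·0.0000 - (4)·0.0000) / (-9) = 1.2222
Iteration 2:
  x = (3 - (3)·-0.8571 - (-3)·1.2222) / (10) = 0.9238
  y = (-6 - (1)·0.3000 - (-3)·1.2222) / (7) = -0.3762
  z = (-11 - (-2)·0.3000 - (4)·-0.8571) / (-9) = 0.7746
Change: (0.6238, 0.4809, -0.4476) → max |·| = 0.6238

0.6238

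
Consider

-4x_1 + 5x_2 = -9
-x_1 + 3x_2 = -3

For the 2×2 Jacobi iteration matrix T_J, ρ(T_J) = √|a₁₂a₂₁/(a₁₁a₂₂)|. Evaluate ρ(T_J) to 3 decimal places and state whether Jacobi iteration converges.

0.645

a₁₂a₂₁/(a₁₁a₂₂) = (5)·(-1) / ((-4)·(3)) = 0.416667
ρ = √|0.416667| = √0.416667 = 0.645
ρ < 1, so Jacobi converges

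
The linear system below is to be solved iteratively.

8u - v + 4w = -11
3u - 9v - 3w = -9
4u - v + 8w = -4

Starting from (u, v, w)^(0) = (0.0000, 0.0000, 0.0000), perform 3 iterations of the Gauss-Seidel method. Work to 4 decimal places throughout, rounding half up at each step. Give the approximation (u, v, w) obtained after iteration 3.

(-1.4564, 0.4239, 0.2812)

Iteration 1:
  u = (-11 - (-1)·0.0000 - (4)·0.0000) / (8) = -1.3750
  v = (-9 - (3)·-1.3750 - (-3)·0.0000) / (-9) = 0.5417
  w = (-4 - (4)·-1.3750 - (-1)·0.5417) / (8) = 0.2552
Iteration 2:
  u = (-11 - (-1)·0.5417 - (4)·0.2552) / (8) = -1.4349
  v = (-9 - (3)·-1.4349 - (-3)·0.2552) / (-9) = 0.4366
  w = (-4 - (4)·-1.4349 - (-1)·0.4366) / (8) = 0.2720
Iteration 3:
  u = (-11 - (-1)·0.4366 - (4)·0.2720) / (8) = -1.4564
  v = (-9 - (3)·-1.4564 - (-3)·0.2720) / (-9) = 0.4239
  w = (-4 - (4)·-1.4564 - (-1)·0.4239) / (8) = 0.2812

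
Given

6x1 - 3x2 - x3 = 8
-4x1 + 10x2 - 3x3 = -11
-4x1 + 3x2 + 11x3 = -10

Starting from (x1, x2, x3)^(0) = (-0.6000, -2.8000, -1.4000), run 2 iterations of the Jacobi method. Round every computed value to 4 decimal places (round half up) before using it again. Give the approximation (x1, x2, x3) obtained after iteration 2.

(0.3927, -1.3291, -0.5382)

Iteration 1:
  x1 = (8 - (-3)·-2.8000 - (-1)·-1.4000) / (6) = -0.3000
  x2 = (-11 - (-4)·-0.6000 - (-3)·-1.4000) / (10) = -1.7600
  x3 = (-10 - (-4)·-0.6000 - (3)·-2.8000) / (11) = -0.3636
Iteration 2:
  x1 = (8 - (-3)·-1.7600 - (-1)·-0.3636) / (6) = 0.3927
  x2 = (-11 - (-4)·-0.3000 - (-3)·-0.3636) / (10) = -1.3291
  x3 = (-10 - (-4)·-0.3000 - (3)·-1.7600) / (11) = -0.5382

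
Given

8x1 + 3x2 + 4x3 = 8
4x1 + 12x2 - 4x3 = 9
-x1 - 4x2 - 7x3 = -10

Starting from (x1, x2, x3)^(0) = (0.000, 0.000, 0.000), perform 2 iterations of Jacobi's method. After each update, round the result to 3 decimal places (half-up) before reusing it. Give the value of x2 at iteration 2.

0.893

Iteration 1:
  x1 = (8 - (3)·0.000 - (4)·0.000) / (8) = 1.000
  x2 = (9 - (4)·0.000 - (-4)·0.000) / (12) = 0.750
  x3 = (-10 - (-1)·0.000 - (-4)·0.000) / (-7) = 1.429
Iteration 2:
  x1 = (8 - (3)·0.750 - (4)·1.429) / (8) = 0.004
  x2 = (9 - (4)·1.000 - (-4)·1.429) / (12) = 0.893
  x3 = (-10 - (-1)·1.000 - (-4)·0.750) / (-7) = 0.857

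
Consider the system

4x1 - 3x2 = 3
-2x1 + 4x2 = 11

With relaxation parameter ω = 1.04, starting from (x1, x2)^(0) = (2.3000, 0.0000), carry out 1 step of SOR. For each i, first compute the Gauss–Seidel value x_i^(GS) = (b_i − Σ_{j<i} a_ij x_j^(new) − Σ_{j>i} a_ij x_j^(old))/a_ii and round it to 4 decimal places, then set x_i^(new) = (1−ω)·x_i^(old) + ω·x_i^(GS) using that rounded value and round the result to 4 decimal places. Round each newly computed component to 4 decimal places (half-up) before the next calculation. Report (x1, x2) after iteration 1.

(0.6880, 3.2178)

Iteration 1:
  x1: GS value = (3 - (-3)·0.0000) / (4) = 0.7500;  x1 ← (1−ω)·2.3000 + ω·0.7500 = 0.6880
  x2: GS value = (11 - (-2)·0.6880) / (4) = 3.0940;  x2 ← (1−ω)·0.0000 + ω·3.0940 = 3.2178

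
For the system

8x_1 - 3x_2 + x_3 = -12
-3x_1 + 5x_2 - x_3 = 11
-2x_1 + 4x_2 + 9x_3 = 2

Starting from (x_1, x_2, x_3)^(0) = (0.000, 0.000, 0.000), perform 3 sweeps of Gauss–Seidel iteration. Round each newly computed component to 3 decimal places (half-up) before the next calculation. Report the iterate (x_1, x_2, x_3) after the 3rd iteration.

(-0.853, 1.558, -0.660)

Iteration 1:
  x_1 = (-12 - (-3)·0.000 - (1)·0.000) / (8) = -1.500
  x_2 = (11 - (-3)·-1.500 - (-1)·0.000) / (5) = 1.300
  x_3 = (2 - (-2)·-1.500 - (4)·1.300) / (9) = -0.689
Iteration 2:
  x_1 = (-12 - (-3)·1.300 - (1)·-0.689) / (8) = -0.926
  x_2 = (11 - (-3)·-0.926 - (-1)·-0.689) / (5) = 1.507
  x_3 = (2 - (-2)·-0.926 - (4)·1.507) / (9) = -0.653
Iteration 3:
  x_1 = (-12 - (-3)·1.507 - (1)·-0.653) / (8) = -0.853
  x_2 = (11 - (-3)·-0.853 - (-1)·-0.653) / (5) = 1.558
  x_3 = (2 - (-2)·-0.853 - (4)·1.558) / (9) = -0.660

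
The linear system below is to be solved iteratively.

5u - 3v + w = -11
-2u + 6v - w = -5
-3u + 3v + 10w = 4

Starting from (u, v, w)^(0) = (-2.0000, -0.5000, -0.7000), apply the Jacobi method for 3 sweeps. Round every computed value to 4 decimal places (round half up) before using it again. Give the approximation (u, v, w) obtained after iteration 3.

(-3.2124, -1.8572, -0.0595)

Iteration 1:
  u = (-11 - (-3)·-0.5000 - (1)·-0.7000) / (5) = -2.3600
  v = (-5 - (-2)·-2.0000 - (-1)·-0.7000) / (6) = -1.6167
  w = (4 - (-3)·-2.0000 - (3)·-0.5000) / (10) = -0.0500
Iteration 2:
  u = (-11 - (-3)·-1.6167 - (1)·-0.0500) / (5) = -3.1600
  v = (-5 - (-2)·-2.3600 - (-1)·-0.0500) / (6) = -1.6283
  w = (4 - (-3)·-2.3600 - (3)·-1.6167) / (10) = 0.1770
Iteration 3:
  u = (-11 - (-3)·-1.6283 - (1)·0.1770) / (5) = -3.2124
  v = (-5 - (-2)·-3.1600 - (-1)·0.1770) / (6) = -1.8572
  w = (4 - (-3)·-3.1600 - (3)·-1.6283) / (10) = -0.0595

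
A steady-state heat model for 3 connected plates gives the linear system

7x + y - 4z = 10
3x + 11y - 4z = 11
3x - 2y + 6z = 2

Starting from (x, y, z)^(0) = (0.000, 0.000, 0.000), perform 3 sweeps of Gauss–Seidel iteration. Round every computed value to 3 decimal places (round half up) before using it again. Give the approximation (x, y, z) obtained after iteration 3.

(1.293, 0.615, -0.108)

Iteration 1:
  x = (10 - (1)·0.000 - (-4)·0.000) / (7) = 1.429
  y = (11 - (3)·1.429 - (-4)·0.000) / (11) = 0.610
  z = (2 - (3)·1.429 - (-2)·0.610) / (6) = -0.178
Iteration 2:
  x = (10 - (1)·0.610 - (-4)·-0.178) / (7) = 1.240
  y = (11 - (3)·1.240 - (-4)·-0.178) / (11) = 0.597
  z = (2 - (3)·1.240 - (-2)·0.597) / (6) = -0.088
Iteration 3:
  x = (10 - (1)·0.597 - (-4)·-0.088) / (7) = 1.293
  y = (11 - (3)·1.293 - (-4)·-0.088) / (11) = 0.615
  z = (2 - (3)·1.293 - (-2)·0.615) / (6) = -0.108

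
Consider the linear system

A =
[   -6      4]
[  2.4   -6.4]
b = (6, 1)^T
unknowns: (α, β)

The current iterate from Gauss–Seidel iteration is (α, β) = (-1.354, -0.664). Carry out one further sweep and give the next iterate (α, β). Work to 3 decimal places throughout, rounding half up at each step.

One sweep:
  α = (6 - (4)·-0.664) / (-6) = -1.443
  β = (1 - (2.4)·-1.443) / (-6.4) = -0.697

(-1.443, -0.697)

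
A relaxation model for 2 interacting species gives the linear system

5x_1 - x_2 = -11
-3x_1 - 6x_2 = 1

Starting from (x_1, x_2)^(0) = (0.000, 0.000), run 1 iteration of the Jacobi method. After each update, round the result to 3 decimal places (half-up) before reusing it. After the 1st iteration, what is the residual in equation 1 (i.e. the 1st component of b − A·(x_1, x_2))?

-0.167

Iteration 1:
  x_1 = (-11 - (-1)·0.000) / (5) = -2.200
  x_2 = (1 - (-3)·0.000) / (-6) = -0.167
Residual b − A·x = (-0.167, -6.602)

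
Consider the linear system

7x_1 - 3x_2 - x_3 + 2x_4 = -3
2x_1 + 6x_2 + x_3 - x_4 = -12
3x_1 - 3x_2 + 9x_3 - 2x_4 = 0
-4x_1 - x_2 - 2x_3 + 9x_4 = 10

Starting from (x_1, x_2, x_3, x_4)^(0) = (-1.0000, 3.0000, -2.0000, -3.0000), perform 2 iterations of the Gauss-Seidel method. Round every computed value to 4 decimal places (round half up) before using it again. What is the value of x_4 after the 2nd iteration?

0.2242

Iteration 1:
  x_1 = (-3 - (-3)·3.0000 - (-1)·-2.0000 - (2)·-3.0000) / (7) = 1.4286
  x_2 = (-12 - (2)·1.4286 - (1)·-2.0000 - (-1)·-3.0000) / (6) = -2.6429
  x_3 = (0 - (3)·1.4286 - (-3)·-2.6429 - (-2)·-3.0000) / (9) = -2.0238
  x_4 = (10 - (-4)·1.4286 - (-1)·-2.6429 - (-2)·-2.0238) / (9) = 1.0027
Iteration 2:
  x_1 = (-3 - (-3)·-2.6429 - (-1)·-2.0238 - (2)·1.0027) / (7) = -2.1368
  x_2 = (-12 - (2)·-2.1368 - (1)·-2.0238 - (-1)·1.0027) / (6) = -0.7833
  x_3 = (0 - (3)·-2.1368 - (-3)·-0.7833 - (-2)·1.0027) / (9) = 0.6740
  x_4 = (10 - (-4)·-2.1368 - (-1)·-0.7833 - (-2)·0.6740) / (9) = 0.2242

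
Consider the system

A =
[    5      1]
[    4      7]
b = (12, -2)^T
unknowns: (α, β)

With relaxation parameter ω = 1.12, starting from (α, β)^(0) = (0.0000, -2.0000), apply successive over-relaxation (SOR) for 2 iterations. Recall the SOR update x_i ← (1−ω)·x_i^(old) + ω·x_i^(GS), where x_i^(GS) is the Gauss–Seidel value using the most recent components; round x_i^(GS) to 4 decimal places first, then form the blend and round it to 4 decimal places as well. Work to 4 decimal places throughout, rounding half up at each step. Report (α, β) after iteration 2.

Iteration 1:
  α: GS value = (12 - (1)·-2.0000) / (5) = 2.8000;  α ← (1−ω)·0.0000 + ω·2.8000 = 3.1360
  β: GS value = (-2 - (4)·3.1360) / (7) = -2.0777;  β ← (1−ω)·-2.0000 + ω·-2.0777 = -2.0870
Iteration 2:
  α: GS value = (12 - (1)·-2.0870) / (5) = 2.8174;  α ← (1−ω)·3.1360 + ω·2.8174 = 2.7792
  β: GS value = (-2 - (4)·2.7792) / (7) = -1.8738;  β ← (1−ω)·-2.0870 + ω·-1.8738 = -1.8482

(2.7792, -1.8482)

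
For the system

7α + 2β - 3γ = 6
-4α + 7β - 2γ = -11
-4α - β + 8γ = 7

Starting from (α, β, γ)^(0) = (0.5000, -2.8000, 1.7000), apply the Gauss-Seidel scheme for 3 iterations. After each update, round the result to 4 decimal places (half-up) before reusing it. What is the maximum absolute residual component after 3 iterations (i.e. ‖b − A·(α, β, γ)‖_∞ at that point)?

0.1330

Iteration 1:
  α = (6 - (2)·-2.8000 - (-3)·1.7000) / (7) = 2.3857
  β = (-11 - (-4)·2.3857 - (-2)·1.7000) / (7) = 0.2775
  γ = (7 - (-4)·2.3857 - (-1)·0.2775) / (8) = 2.1025
Iteration 2:
  α = (6 - (2)·0.2775 - (-3)·2.1025) / (7) = 1.6789
  β = (-11 - (-4)·1.6789 - (-2)·2.1025) / (7) = -0.0113
  γ = (7 - (-4)·1.6789 - (-1)·-0.0113) / (8) = 1.7130
Iteration 3:
  α = (6 - (2)·-0.0113 - (-3)·1.7130) / (7) = 1.5945
  β = (-11 - (-4)·1.5945 - (-2)·1.7130) / (7) = -0.1709
  γ = (7 - (-4)·1.5945 - (-1)·-0.1709) / (8) = 1.6509
Residual b − A·x = (0.1330, -0.1239, -0.0001); ∞-norm = 0.1330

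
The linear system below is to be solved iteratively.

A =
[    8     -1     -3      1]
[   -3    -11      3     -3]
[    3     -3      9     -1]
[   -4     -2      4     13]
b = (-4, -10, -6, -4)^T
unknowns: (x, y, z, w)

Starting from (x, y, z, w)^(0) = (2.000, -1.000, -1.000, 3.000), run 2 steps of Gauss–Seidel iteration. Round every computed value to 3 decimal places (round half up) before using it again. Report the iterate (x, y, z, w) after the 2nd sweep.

(-0.310, 1.252, -0.230, -0.140)

Iteration 1:
  x = (-4 - (-1)·-1.000 - (-3)·-1.000 - (1)·3.000) / (8) = -1.375
  y = (-10 - (-3)·-1.375 - (3)·-1.000 - (-3)·3.000) / (-11) = 0.193
  z = (-6 - (3)·-1.375 - (-3)·0.193 - (-1)·3.000) / (9) = 0.189
  w = (-4 - (-4)·-1.375 - (-2)·0.193 - (4)·0.189) / (13) = -0.759
Iteration 2:
  x = (-4 - (-1)·0.193 - (-3)·0.189 - (1)·-0.759) / (8) = -0.310
  y = (-10 - (-3)·-0.310 - (3)·0.189 - (-3)·-0.759) / (-11) = 1.252
  z = (-6 - (3)·-0.310 - (-3)·1.252 - (-1)·-0.759) / (9) = -0.230
  w = (-4 - (-4)·-0.310 - (-2)·1.252 - (4)·-0.230) / (13) = -0.140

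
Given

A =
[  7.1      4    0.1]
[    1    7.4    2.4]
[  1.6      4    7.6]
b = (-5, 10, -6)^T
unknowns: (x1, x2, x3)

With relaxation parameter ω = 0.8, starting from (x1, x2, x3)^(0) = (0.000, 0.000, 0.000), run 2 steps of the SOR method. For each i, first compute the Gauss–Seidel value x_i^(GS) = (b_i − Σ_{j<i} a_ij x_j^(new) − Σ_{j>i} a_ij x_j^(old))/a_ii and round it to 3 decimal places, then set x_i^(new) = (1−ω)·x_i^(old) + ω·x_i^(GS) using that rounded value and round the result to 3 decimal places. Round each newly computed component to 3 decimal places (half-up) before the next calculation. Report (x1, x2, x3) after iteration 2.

Iteration 1:
  x1: GS value = (-5 - (4)·0.000 - (0.1)·0.000) / (7.1) = -0.704;  x1 ← (1−ω)·0.000 + ω·-0.704 = -0.563
  x2: GS value = (10 - (1)·-0.563 - (2.4)·0.000) / (7.4) = 1.427;  x2 ← (1−ω)·0.000 + ω·1.427 = 1.142
  x3: GS value = (-6 - (1.6)·-0.563 - (4)·1.142) / (7.6) = -1.272;  x3 ← (1−ω)·0.000 + ω·-1.272 = -1.018
Iteration 2:
  x1: GS value = (-5 - (4)·1.142 - (0.1)·-1.018) / (7.1) = -1.333;  x1 ← (1−ω)·-0.563 + ω·-1.333 = -1.179
  x2: GS value = (10 - (1)·-1.179 - (2.4)·-1.018) / (7.4) = 1.841;  x2 ← (1−ω)·1.142 + ω·1.841 = 1.701
  x3: GS value = (-6 - (1.6)·-1.179 - (4)·1.701) / (7.6) = -1.437;  x3 ← (1−ω)·-1.018 + ω·-1.437 = -1.353

(-1.179, 1.701, -1.353)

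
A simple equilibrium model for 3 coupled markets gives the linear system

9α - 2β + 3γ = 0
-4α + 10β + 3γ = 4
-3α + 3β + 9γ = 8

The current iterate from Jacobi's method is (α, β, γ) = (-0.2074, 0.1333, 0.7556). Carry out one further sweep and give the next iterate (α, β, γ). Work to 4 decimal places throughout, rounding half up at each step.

One sweep:
  α = (0 - (-2)·0.1333 - (3)·0.7556) / (9) = -0.2222
  β = (4 - (-4)·-0.2074 - (3)·0.7556) / (10) = 0.0904
  γ = (8 - (-3)·-0.2074 - (3)·0.1333) / (9) = 0.7753

(-0.2222, 0.0904, 0.7753)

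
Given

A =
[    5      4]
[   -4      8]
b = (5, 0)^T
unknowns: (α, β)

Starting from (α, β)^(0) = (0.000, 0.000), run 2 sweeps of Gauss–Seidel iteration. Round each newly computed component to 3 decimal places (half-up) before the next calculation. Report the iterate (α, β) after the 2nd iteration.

(0.600, 0.300)

Iteration 1:
  α = (5 - (4)·0.000) / (5) = 1.000
  β = (0 - (-4)·1.000) / (8) = 0.500
Iteration 2:
  α = (5 - (4)·0.500) / (5) = 0.600
  β = (0 - (-4)·0.600) / (8) = 0.300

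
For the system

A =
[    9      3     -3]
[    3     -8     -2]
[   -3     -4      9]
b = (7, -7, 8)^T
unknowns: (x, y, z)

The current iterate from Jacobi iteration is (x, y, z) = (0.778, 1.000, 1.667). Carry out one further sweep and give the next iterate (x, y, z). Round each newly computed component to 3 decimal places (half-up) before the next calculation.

One sweep:
  x = (7 - (3)·1.000 - (-3)·1.667) / (9) = 1.000
  y = (-7 - (3)·0.778 - (-2)·1.667) / (-8) = 0.750
  z = (8 - (-3)·0.778 - (-4)·1.000) / (9) = 1.593

(1.000, 0.750, 1.593)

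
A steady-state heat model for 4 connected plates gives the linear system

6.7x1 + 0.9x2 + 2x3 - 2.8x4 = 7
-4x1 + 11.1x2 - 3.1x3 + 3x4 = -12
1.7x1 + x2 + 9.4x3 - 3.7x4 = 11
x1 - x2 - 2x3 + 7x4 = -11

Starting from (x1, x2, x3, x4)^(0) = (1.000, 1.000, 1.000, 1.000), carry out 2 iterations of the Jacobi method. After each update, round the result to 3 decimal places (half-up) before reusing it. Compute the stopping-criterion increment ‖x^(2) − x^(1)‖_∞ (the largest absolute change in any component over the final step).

0.808

Iteration 1:
  x1 = (7 - (0.9)·1.000 - (2)·1.000 - (-2.8)·1.000) / (6.7) = 1.030
  x2 = (-12 - (-4)·1.000 - (-3.1)·1.000 - (3)·1.000) / (11.1) = -0.712
  x3 = (11 - (1.7)·1.000 - (1)·1.000 - (-3.7)·1.000) / (9.4) = 1.277
  x4 = (-11 - (1)·1.000 - (-1)·1.000 - (-2)·1.000) / (7) = -1.286
Iteration 2:
  x1 = (7 - (0.9)·-0.712 - (2)·1.277 - (-2.8)·-1.286) / (6.7) = 0.222
  x2 = (-12 - (-4)·1.030 - (-3.1)·1.277 - (3)·-1.286) / (11.1) = -0.006
  x3 = (11 - (1.7)·1.030 - (1)·-0.712 - (-3.7)·-1.286) / (9.4) = 0.553
  x4 = (-11 - (1)·1.030 - (-1)·-0.712 - (-2)·1.277) / (7) = -1.455
Change: (-0.808, 0.706, -0.724, -0.169) → max |·| = 0.808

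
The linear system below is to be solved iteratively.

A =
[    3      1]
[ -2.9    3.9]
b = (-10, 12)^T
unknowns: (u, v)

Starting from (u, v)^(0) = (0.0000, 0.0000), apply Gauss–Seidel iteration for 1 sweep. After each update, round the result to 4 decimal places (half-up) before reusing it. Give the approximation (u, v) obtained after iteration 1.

Iteration 1:
  u = (-10 - (1)·0.0000) / (3) = -3.3333
  v = (12 - (-2.9)·-3.3333) / (3.9) = 0.5983

(-3.3333, 0.5983)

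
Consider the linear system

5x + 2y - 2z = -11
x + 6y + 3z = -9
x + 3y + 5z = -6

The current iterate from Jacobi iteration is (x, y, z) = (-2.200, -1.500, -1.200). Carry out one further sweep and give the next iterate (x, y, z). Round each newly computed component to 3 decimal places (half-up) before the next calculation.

(-2.080, -0.533, 0.140)

One sweep:
  x = (-11 - (2)·-1.500 - (-2)·-1.200) / (5) = -2.080
  y = (-9 - (1)·-2.200 - (3)·-1.200) / (6) = -0.533
  z = (-6 - (1)·-2.200 - (3)·-1.500) / (5) = 0.140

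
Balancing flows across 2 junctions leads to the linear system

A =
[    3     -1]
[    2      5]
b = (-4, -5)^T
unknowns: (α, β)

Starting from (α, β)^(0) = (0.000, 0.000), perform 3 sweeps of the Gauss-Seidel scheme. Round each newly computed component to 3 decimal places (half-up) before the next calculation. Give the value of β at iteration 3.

-0.413

Iteration 1:
  α = (-4 - (-1)·0.000) / (3) = -1.333
  β = (-5 - (2)·-1.333) / (5) = -0.467
Iteration 2:
  α = (-4 - (-1)·-0.467) / (3) = -1.489
  β = (-5 - (2)·-1.489) / (5) = -0.404
Iteration 3:
  α = (-4 - (-1)·-0.404) / (3) = -1.468
  β = (-5 - (2)·-1.468) / (5) = -0.413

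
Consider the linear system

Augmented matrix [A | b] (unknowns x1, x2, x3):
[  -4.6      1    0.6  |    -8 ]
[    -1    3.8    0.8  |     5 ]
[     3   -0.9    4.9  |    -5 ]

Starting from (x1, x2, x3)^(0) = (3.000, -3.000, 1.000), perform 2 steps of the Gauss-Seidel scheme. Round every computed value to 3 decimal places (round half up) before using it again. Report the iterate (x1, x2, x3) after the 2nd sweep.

Iteration 1:
  x1 = (-8 - (1)·-3.000 - (0.6)·1.000) / (-4.6) = 1.217
  x2 = (5 - (-1)·1.217 - (0.8)·1.000) / (3.8) = 1.426
  x3 = (-5 - (3)·1.217 - (-0.9)·1.426) / (4.9) = -1.504
Iteration 2:
  x1 = (-8 - (1)·1.426 - (0.6)·-1.504) / (-4.6) = 1.853
  x2 = (5 - (-1)·1.853 - (0.8)·-1.504) / (3.8) = 2.120
  x3 = (-5 - (3)·1.853 - (-0.9)·2.120) / (4.9) = -1.766

(1.853, 2.120, -1.766)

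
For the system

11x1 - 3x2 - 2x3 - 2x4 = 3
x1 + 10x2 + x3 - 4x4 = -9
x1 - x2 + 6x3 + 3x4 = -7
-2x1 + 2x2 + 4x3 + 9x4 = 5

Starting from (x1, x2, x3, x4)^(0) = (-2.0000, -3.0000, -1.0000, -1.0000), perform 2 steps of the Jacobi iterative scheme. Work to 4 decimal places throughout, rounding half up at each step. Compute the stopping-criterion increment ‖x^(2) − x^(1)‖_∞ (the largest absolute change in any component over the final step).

0.9798

Iteration 1:
  x1 = (3 - (-3)·-3.0000 - (-2)·-1.0000 - (-2)·-1.0000) / (11) = -0.9091
  x2 = (-9 - (1)·-2.0000 - (1)·-1.0000 - (-4)·-1.0000) / (10) = -1.0000
  x3 = (-7 - (1)·-2.0000 - (-1)·-3.0000 - (3)·-1.0000) / (6) = -0.8333
  x4 = (5 - (-2)·-2.0000 - (2)·-3.0000 - (4)·-1.0000) / (9) = 1.2222
Iteration 2:
  x1 = (3 - (-3)·-1.0000 - (-2)·-0.8333 - (-2)·1.2222) / (11) = 0.0707
  x2 = (-9 - (1)·-0.9091 - (1)·-0.8333 - (-4)·1.2222) / (10) = -0.2369
  x3 = (-7 - (1)·-0.9091 - (-1)·-1.0000 - (3)·1.2222) / (6) = -1.7929
  x4 = (5 - (-2)·-0.9091 - (2)·-1.0000 - (4)·-0.8333) / (9) = 0.9461
Change: (0.9798, 0.7631, -0.9596, -0.2761) → max |·| = 0.9798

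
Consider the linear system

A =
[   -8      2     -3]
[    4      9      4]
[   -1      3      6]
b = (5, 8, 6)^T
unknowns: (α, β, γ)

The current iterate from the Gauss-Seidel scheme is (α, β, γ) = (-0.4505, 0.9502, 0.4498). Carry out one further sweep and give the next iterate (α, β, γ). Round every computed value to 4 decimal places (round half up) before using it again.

(-0.5561, 0.9361, 0.4393)

One sweep:
  α = (5 - (2)·0.9502 - (-3)·0.4498) / (-8) = -0.5561
  β = (8 - (4)·-0.5561 - (4)·0.4498) / (9) = 0.9361
  γ = (6 - (-1)·-0.5561 - (3)·0.9361) / (6) = 0.4393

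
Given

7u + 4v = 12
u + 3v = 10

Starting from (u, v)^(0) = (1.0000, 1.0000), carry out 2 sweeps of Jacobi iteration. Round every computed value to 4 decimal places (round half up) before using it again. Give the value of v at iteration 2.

Iteration 1:
  u = (12 - (4)·1.0000) / (7) = 1.1429
  v = (10 - (1)·1.0000) / (3) = 3.0000
Iteration 2:
  u = (12 - (4)·3.0000) / (7) = 0.0000
  v = (10 - (1)·1.1429) / (3) = 2.9524

2.9524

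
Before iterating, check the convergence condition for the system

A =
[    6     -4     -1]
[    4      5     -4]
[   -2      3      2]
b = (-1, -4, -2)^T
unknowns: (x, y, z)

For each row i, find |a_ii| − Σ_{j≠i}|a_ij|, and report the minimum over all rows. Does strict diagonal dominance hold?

row 1: |6| − (4+1) = 1
row 2: |5| − (4+4) = -3
row 3: |2| − (2+3) = -3
minimum over rows = -3 → not strictly diagonally dominant

-3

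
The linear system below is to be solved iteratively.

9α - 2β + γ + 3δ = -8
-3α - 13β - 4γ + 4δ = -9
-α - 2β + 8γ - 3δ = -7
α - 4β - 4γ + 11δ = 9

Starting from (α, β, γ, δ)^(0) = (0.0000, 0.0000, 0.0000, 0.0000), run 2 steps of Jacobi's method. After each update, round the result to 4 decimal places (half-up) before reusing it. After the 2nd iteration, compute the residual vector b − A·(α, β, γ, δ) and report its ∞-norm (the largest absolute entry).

Iteration 1:
  α = (-8 - (-2)·0.0000 - (1)·0.0000 - (3)·0.0000) / (9) = -0.8889
  β = (-9 - (-3)·0.0000 - (-4)·0.0000 - (4)·0.0000) / (-13) = 0.6923
  γ = (-7 - (-1)·0.0000 - (-2)·0.0000 - (-3)·0.0000) / (8) = -0.8750
  δ = (9 - (1)·0.0000 - (-4)·0.0000 - (-4)·0.0000) / (11) = 0.8182
Iteration 2:
  α = (-8 - (-2)·0.6923 - (1)·-0.8750 - (3)·0.8182) / (9) = -0.9106
  β = (-9 - (-3)·-0.8889 - (-4)·-0.8750 - (4)·0.8182) / (-13) = 1.4184
  γ = (-7 - (-1)·-0.8889 - (-2)·0.6923 - (-3)·0.8182) / (8) = -0.5062
  δ = (9 - (1)·-0.8889 - (-4)·0.6923 - (-4)·-0.8750) / (11) = 0.8326
Residual b − A·x = (1.0406, 1.3522, 1.4736, 4.4008); ∞-norm = 4.4008

4.4008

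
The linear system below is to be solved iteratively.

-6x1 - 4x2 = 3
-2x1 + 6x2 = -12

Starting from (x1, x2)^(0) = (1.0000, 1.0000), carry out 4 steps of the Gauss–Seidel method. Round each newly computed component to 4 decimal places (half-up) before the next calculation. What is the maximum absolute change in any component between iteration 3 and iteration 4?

Iteration 1:
  x1 = (3 - (-4)·1.0000) / (-6) = -1.1667
  x2 = (-12 - (-2)·-1.1667) / (6) = -2.3889
Iteration 2:
  x1 = (3 - (-4)·-2.3889) / (-6) = 1.0926
  x2 = (-12 - (-2)·1.0926) / (6) = -1.6358
Iteration 3:
  x1 = (3 - (-4)·-1.6358) / (-6) = 0.5905
  x2 = (-12 - (-2)·0.5905) / (6) = -1.8032
Iteration 4:
  x1 = (3 - (-4)·-1.8032) / (-6) = 0.7021
  x2 = (-12 - (-2)·0.7021) / (6) = -1.7660
Change: (0.1116, 0.0372) → max |·| = 0.1116

0.1116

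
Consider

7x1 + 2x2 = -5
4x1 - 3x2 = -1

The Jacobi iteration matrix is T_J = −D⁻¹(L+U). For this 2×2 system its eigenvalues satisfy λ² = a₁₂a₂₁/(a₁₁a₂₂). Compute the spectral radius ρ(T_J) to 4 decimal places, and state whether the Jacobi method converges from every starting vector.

0.6172

a₁₂a₂₁/(a₁₁a₂₂) = (2)·(4) / ((7)·(-3)) = -0.380952
ρ = √|-0.380952| = √0.380952 = 0.6172
ρ < 1, so Jacobi converges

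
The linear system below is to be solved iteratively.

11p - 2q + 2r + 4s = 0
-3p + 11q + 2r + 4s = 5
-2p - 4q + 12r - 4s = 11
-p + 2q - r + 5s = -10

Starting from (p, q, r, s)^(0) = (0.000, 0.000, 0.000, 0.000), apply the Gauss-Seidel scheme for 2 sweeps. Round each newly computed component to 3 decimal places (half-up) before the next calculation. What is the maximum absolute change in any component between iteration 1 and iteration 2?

0.686

Iteration 1:
  p = (0 - (-2)·0.000 - (2)·0.000 - (4)·0.000) / (11) = 0.000
  q = (5 - (-3)·0.000 - (2)·0.000 - (4)·0.000) / (11) = 0.455
  r = (11 - (-2)·0.000 - (-4)·0.455 - (-4)·0.000) / (12) = 1.068
  s = (-10 - (-1)·0.000 - (2)·0.455 - (-1)·1.068) / (5) = -1.968
Iteration 2:
  p = (0 - (-2)·0.455 - (2)·1.068 - (4)·-1.968) / (11) = 0.604
  q = (5 - (-3)·0.604 - (2)·1.068 - (4)·-1.968) / (11) = 1.141
  r = (11 - (-2)·0.604 - (-4)·1.141 - (-4)·-1.968) / (12) = 0.742
  s = (-10 - (-1)·0.604 - (2)·1.141 - (-1)·0.742) / (5) = -2.187
Change: (0.604, 0.686, -0.326, -0.219) → max |·| = 0.686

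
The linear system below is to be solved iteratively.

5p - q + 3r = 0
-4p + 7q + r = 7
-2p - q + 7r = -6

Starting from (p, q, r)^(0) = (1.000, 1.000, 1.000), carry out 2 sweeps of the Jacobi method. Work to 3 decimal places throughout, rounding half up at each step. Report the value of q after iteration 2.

0.833

Iteration 1:
  p = (0 - (-1)·1.000 - (3)·1.000) / (5) = -0.400
  q = (7 - (-4)·1.000 - (1)·1.000) / (7) = 1.429
  r = (-6 - (-2)·1.000 - (-1)·1.000) / (7) = -0.429
Iteration 2:
  p = (0 - (-1)·1.429 - (3)·-0.429) / (5) = 0.543
  q = (7 - (-4)·-0.400 - (1)·-0.429) / (7) = 0.833
  r = (-6 - (-2)·-0.400 - (-1)·1.429) / (7) = -0.767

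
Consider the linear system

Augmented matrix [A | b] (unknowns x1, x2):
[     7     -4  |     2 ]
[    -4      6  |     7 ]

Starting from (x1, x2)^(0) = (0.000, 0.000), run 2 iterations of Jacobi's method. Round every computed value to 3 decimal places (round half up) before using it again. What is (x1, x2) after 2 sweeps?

Iteration 1:
  x1 = (2 - (-4)·0.000) / (7) = 0.286
  x2 = (7 - (-4)·0.000) / (6) = 1.167
Iteration 2:
  x1 = (2 - (-4)·1.167) / (7) = 0.953
  x2 = (7 - (-4)·0.286) / (6) = 1.357

(0.953, 1.357)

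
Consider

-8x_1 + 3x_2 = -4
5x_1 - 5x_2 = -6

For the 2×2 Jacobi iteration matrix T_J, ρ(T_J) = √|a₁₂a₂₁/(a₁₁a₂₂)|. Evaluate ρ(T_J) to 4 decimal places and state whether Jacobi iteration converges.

a₁₂a₂₁/(a₁₁a₂₂) = (3)·(5) / ((-8)·(-5)) = 0.375000
ρ = √|0.375000| = √0.375000 = 0.6124
ρ < 1, so Jacobi converges

0.6124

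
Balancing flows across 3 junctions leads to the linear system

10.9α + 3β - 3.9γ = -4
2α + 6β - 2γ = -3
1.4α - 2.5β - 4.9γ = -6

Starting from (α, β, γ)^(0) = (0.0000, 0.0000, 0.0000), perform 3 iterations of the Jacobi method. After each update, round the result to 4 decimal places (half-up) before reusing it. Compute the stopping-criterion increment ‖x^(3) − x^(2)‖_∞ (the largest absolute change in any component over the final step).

0.1419

Iteration 1:
  α = (-4 - (3)·0.0000 - (-3.9)·0.0000) / (10.9) = -0.3670
  β = (-3 - (2)·0.0000 - (-2)·0.0000) / (6) = -0.5000
  γ = (-6 - (1.4)·0.0000 - (-2.5)·0.0000) / (-4.9) = 1.2245
Iteration 2:
  α = (-4 - (3)·-0.5000 - (-3.9)·1.2245) / (10.9) = 0.2088
  β = (-3 - (2)·-0.3670 - (-2)·1.2245) / (6) = 0.0305
  γ = (-6 - (1.4)·-0.3670 - (-2.5)·-0.5000) / (-4.9) = 1.3747
Iteration 3:
  α = (-4 - (3)·0.0305 - (-3.9)·1.3747) / (10.9) = 0.1165
  β = (-3 - (2)·0.2088 - (-2)·1.3747) / (6) = -0.1114
  γ = (-6 - (1.4)·0.2088 - (-2.5)·0.0305) / (-4.9) = 1.2686
Change: (-0.0923, -0.1419, -0.1061) → max |·| = 0.1419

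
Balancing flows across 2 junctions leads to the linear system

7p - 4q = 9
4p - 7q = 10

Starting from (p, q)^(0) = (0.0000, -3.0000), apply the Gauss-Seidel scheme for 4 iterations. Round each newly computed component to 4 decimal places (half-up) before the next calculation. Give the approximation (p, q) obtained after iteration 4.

Iteration 1:
  p = (9 - (-4)·-3.0000) / (7) = -0.4286
  q = (10 - (4)·-0.4286) / (-7) = -1.6735
Iteration 2:
  p = (9 - (-4)·-1.6735) / (7) = 0.3294
  q = (10 - (4)·0.3294) / (-7) = -1.2403
Iteration 3:
  p = (9 - (-4)·-1.2403) / (7) = 0.5770
  q = (10 - (4)·0.5770) / (-7) = -1.0989
Iteration 4:
  p = (9 - (-4)·-1.0989) / (7) = 0.6578
  q = (10 - (4)·0.6578) / (-7) = -1.0527

(0.6578, -1.0527)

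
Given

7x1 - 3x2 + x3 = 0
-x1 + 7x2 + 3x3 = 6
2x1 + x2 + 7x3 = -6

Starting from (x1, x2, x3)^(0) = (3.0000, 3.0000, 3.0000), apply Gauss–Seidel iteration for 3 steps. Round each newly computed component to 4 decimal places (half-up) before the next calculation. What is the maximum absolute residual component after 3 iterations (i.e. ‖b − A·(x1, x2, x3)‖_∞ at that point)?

0.6352

Iteration 1:
  x1 = (0 - (-3)·3.0000 - (1)·3.0000) / (7) = 0.8571
  x2 = (6 - (-1)·0.8571 - (3)·3.0000) / (7) = -0.3061
  x3 = (-6 - (2)·0.8571 - (1)·-0.3061) / (7) = -1.0583
Iteration 2:
  x1 = (0 - (-3)·-0.3061 - (1)·-1.0583) / (7) = 0.0200
  x2 = (6 - (-1)·0.0200 - (3)·-1.0583) / (7) = 1.3136
  x3 = (-6 - (2)·0.0200 - (1)·1.3136) / (7) = -1.0505
Iteration 3:
  x1 = (0 - (-3)·1.3136 - (1)·-1.0505) / (7) = 0.7130
  x2 = (6 - (-1)·0.7130 - (3)·-1.0505) / (7) = 1.4092
  x3 = (-6 - (2)·0.7130 - (1)·1.4092) / (7) = -1.2622
Residual b − A·x = (0.4988, 0.6352, 0.0002); ∞-norm = 0.6352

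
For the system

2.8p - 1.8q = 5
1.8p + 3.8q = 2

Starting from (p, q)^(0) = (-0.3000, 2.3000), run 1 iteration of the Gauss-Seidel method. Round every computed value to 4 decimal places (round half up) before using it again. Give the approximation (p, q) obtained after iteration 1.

Iteration 1:
  p = (5 - (-1.8)·2.3000) / (2.8) = 3.2643
  q = (2 - (1.8)·3.2643) / (3.8) = -1.0199

(3.2643, -1.0199)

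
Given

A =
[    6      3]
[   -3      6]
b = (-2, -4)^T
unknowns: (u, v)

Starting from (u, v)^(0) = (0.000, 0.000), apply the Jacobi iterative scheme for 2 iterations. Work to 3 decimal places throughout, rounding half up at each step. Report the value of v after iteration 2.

Iteration 1:
  u = (-2 - (3)·0.000) / (6) = -0.333
  v = (-4 - (-3)·0.000) / (6) = -0.667
Iteration 2:
  u = (-2 - (3)·-0.667) / (6) = 0.000
  v = (-4 - (-3)·-0.333) / (6) = -0.833

-0.833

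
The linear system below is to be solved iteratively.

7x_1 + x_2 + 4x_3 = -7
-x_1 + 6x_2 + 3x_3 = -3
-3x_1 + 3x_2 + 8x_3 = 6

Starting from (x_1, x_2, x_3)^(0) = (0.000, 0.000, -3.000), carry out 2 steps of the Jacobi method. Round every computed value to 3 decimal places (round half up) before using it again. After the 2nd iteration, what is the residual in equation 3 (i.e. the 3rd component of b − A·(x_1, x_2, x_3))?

-1.589

Iteration 1:
  x_1 = (-7 - (1)·0.000 - (4)·-3.000) / (7) = 0.714
  x_2 = (-3 - (-1)·0.000 - (3)·-3.000) / (6) = 1.000
  x_3 = (6 - (-3)·0.000 - (3)·0.000) / (8) = 0.750
Iteration 2:
  x_1 = (-7 - (1)·1.000 - (4)·0.750) / (7) = -1.571
  x_2 = (-3 - (-1)·0.714 - (3)·0.750) / (6) = -0.756
  x_3 = (6 - (-3)·0.714 - (3)·1.000) / (8) = 0.643
Residual b − A·x = (2.181, -1.964, -1.589)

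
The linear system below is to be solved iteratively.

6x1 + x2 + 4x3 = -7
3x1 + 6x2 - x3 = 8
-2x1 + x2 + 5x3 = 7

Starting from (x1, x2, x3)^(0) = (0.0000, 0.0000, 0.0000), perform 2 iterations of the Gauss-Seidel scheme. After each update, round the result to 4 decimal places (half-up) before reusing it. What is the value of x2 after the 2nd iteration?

Iteration 1:
  x1 = (-7 - (1)·0.0000 - (4)·0.0000) / (6) = -1.1667
  x2 = (8 - (3)·-1.1667 - (-1)·0.0000) / (6) = 1.9167
  x3 = (7 - (-2)·-1.1667 - (1)·1.9167) / (5) = 0.5500
Iteration 2:
  x1 = (-7 - (1)·1.9167 - (4)·0.5500) / (6) = -1.8528
  x2 = (8 - (3)·-1.8528 - (-1)·0.5500) / (6) = 2.3514
  x3 = (7 - (-2)·-1.8528 - (1)·2.3514) / (5) = 0.1886

2.3514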